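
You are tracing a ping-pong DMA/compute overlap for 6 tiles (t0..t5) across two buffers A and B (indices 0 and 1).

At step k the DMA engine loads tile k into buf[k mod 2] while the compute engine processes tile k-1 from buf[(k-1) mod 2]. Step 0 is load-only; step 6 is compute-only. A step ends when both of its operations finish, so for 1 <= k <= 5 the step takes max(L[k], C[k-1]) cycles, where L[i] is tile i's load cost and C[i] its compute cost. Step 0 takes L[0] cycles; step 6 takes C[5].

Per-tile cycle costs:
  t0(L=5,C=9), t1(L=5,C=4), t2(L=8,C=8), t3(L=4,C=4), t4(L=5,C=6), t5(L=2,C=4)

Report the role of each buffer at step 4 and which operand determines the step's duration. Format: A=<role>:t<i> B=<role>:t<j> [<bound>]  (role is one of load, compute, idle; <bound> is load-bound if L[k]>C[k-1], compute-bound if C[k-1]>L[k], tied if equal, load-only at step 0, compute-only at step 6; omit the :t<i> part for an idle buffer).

step 4: A=load:t4 B=compute:t3 [load-bound]

step 0: L[0]=5 → dur=5, Σ=5 | A=load:t0 B=idle [load-only]
step 1: L[1]=5 C[0]=9 → dur=9, Σ=14 | A=compute:t0 B=load:t1 [compute-bound]
step 2: L[2]=8 C[1]=4 → dur=8, Σ=22 | A=load:t2 B=compute:t1 [load-bound]
step 3: L[3]=4 C[2]=8 → dur=8, Σ=30 | A=compute:t2 B=load:t3 [compute-bound]
step 4: L[4]=5 C[3]=4 → dur=5, Σ=35 | A=load:t4 B=compute:t3 [load-bound]
step 5: L[5]=2 C[4]=6 → dur=6, Σ=41 | A=compute:t4 B=load:t5 [compute-bound]
step 6: C[5]=4 → dur=4, Σ=45 | A=idle B=compute:t5 [compute-only]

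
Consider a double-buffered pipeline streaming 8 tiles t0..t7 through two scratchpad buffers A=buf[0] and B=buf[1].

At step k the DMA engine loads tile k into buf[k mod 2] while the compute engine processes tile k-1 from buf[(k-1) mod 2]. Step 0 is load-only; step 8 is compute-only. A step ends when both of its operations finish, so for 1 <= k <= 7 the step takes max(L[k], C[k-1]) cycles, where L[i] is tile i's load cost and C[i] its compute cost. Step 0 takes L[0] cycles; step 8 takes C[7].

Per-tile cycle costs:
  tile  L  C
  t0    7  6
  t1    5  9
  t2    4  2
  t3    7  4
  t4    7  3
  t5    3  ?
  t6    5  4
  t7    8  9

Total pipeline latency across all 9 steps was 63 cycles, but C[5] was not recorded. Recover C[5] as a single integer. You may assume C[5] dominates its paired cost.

C[5] = 7

step 0 = dur = L[0]=7 = 7
step 1 = dur = max(L[1]=5, C[0]=6) = 6
step 2 = dur = max(L[2]=4, C[1]=9) = 9
step 3 = dur = max(L[3]=7, C[2]=2) = 7
step 4 = dur = max(L[4]=7, C[3]=4) = 7
step 5 = dur = max(L[5]=3, C[4]=3) = 3
step 6 = dur = max(L[6]=5, C[5]=?) = C[5]  (unknown; binding)
step 7 = dur = max(L[7]=8, C[6]=4) = 8
step 8 = dur = C[7]=9 = 9
sum of known step durations = 56
dur[6] = total - known = 63 - 56 = 7
C[5] is the binding max in step 6, so C[5] = dur[6] = 7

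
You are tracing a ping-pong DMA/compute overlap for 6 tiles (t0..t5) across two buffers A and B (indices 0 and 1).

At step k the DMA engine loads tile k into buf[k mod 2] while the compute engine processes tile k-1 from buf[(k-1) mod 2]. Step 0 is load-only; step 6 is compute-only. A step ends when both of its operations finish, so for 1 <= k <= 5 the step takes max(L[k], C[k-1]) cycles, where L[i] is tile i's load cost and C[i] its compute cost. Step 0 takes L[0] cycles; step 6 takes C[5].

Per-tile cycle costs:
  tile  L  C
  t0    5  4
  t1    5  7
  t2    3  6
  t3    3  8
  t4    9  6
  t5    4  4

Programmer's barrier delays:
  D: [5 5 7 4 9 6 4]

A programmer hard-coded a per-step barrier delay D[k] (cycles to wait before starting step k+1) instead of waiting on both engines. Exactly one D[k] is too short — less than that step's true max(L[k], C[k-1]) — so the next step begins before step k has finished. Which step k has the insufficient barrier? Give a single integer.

step 0: need L[0]=5 = 5; D[0]=5 ok
step 1: need max(L[1]=5,C[0]=4) = 5; D[1]=5 ok
step 2: need max(L[2]=3,C[1]=7) = 7; D[2]=7 ok
step 3: need max(L[3]=3,C[2]=6) = 6; D[3]=4 SHORT
step 4: need max(L[4]=9,C[3]=8) = 9; D[4]=9 ok
step 5: need max(L[5]=4,C[4]=6) = 6; D[5]=6 ok
step 6: need C[5]=4 = 4; D[6]=4 ok

hazard at step 3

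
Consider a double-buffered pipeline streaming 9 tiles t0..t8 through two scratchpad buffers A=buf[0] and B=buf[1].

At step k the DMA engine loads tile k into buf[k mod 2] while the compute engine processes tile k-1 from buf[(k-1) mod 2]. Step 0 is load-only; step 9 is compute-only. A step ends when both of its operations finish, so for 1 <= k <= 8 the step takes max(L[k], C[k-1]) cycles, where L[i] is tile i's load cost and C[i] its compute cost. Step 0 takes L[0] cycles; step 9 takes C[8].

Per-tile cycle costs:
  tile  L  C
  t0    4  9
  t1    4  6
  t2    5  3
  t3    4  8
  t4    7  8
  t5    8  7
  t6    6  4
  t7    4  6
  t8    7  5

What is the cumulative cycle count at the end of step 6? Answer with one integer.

[0] DMA t0→A (4c) ∥ CU idle ⇒ 4c, clock 4
[1] DMA t1→B (4c) ∥ CU A:t0 (9c) ⇒ 9c, clock 13
[2] DMA t2→A (5c) ∥ CU B:t1 (6c) ⇒ 6c, clock 19
[3] DMA t3→B (4c) ∥ CU A:t2 (3c) ⇒ 4c, clock 23
[4] DMA t4→A (7c) ∥ CU B:t3 (8c) ⇒ 8c, clock 31
[5] DMA t5→B (8c) ∥ CU A:t4 (8c) ⇒ 8c, clock 39
[6] DMA t6→A (6c) ∥ CU B:t5 (7c) ⇒ 7c, clock 46
[7] DMA t7→B (4c) ∥ CU A:t6 (4c) ⇒ 4c, clock 50
[8] DMA t8→A (7c) ∥ CU B:t7 (6c) ⇒ 7c, clock 57
[9] DMA idle ∥ CU A:t8 (5c) ⇒ 5c, clock 62

end_cycle[6] = 46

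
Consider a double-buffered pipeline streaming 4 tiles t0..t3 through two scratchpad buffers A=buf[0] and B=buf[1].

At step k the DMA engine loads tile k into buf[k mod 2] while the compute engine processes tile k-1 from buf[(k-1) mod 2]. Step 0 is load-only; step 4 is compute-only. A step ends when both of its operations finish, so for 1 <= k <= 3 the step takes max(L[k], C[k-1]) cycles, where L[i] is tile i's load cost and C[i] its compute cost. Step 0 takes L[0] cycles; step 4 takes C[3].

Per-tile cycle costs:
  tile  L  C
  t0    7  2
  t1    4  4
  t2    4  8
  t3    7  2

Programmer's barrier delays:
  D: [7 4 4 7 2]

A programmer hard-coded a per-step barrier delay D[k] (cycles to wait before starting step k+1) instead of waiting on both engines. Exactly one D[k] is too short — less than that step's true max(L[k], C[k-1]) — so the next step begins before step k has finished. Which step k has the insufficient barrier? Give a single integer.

[0] required=L[0]=7=7 vs D=7 ok
[1] required=max(L[1]=4,C[0]=2)=4 vs D=4 ok
[2] required=max(L[2]=4,C[1]=4)=4 vs D=4 ok
[3] required=max(L[3]=7,C[2]=8)=8 vs D=7 SHORT
[4] required=C[3]=2=2 vs D=2 ok

hazard at step 3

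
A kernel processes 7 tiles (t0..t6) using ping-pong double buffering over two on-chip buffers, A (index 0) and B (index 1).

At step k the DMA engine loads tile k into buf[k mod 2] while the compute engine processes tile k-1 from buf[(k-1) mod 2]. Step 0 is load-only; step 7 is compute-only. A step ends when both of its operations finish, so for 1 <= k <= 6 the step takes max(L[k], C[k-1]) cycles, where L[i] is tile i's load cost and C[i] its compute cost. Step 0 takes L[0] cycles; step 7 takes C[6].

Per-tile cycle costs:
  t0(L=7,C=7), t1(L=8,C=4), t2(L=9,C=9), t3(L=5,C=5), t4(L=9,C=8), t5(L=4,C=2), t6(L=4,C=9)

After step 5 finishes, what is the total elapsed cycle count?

end_cycle[5] = 50

k=0 load=t0/7c comp=- wait=7 total=7
k=1 load=t1/8c comp=t0/7c wait=8 total=15
k=2 load=t2/9c comp=t1/4c wait=9 total=24
k=3 load=t3/5c comp=t2/9c wait=9 total=33
k=4 load=t4/9c comp=t3/5c wait=9 total=42
k=5 load=t5/4c comp=t4/8c wait=8 total=50
k=6 load=t6/4c comp=t5/2c wait=4 total=54
k=7 load=- comp=t6/9c wait=9 total=63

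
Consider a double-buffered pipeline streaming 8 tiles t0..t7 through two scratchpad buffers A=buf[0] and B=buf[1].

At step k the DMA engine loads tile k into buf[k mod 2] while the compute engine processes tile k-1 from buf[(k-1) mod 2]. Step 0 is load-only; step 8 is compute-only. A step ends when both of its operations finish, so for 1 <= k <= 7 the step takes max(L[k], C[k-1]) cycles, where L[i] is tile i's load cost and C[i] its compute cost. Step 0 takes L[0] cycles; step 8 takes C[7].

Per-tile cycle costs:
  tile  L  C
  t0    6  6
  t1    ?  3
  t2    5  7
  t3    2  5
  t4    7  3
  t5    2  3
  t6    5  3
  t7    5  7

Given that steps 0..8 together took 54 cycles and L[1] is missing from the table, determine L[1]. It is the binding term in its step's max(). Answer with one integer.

L[1] = 9

step 0 = dur = L[0]=6 = 6
step 1 = dur = max(L[1]=?, C[0]=6) = L[1]  (unknown; binding)
step 2 = dur = max(L[2]=5, C[1]=3) = 5
step 3 = dur = max(L[3]=2, C[2]=7) = 7
step 4 = dur = max(L[4]=7, C[3]=5) = 7
step 5 = dur = max(L[5]=2, C[4]=3) = 3
step 6 = dur = max(L[6]=5, C[5]=3) = 5
step 7 = dur = max(L[7]=5, C[6]=3) = 5
step 8 = dur = C[7]=7 = 7
sum of known step durations = 45
dur[1] = total - known = 54 - 45 = 9
L[1] is the binding max in step 1, so L[1] = dur[1] = 9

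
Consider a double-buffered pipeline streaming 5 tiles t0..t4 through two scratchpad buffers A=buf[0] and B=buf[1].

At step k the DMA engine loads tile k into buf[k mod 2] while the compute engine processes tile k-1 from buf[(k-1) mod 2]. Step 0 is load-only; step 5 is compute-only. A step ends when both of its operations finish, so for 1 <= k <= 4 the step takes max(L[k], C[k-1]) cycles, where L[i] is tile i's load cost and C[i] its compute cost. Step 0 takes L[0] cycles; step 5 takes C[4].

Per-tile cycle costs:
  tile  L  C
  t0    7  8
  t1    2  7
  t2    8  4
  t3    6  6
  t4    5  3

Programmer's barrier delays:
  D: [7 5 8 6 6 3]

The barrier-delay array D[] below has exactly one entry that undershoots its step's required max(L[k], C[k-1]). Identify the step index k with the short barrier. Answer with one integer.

k=0 barrier L[0]=7→7c, D[0]=7 ok
k=1 barrier max(L[1]=2,C[0]=8)→8c, D[1]=5 SHORT
k=2 barrier max(L[2]=8,C[1]=7)→8c, D[2]=8 ok
k=3 barrier max(L[3]=6,C[2]=4)→6c, D[3]=6 ok
k=4 barrier max(L[4]=5,C[3]=6)→6c, D[4]=6 ok
k=5 barrier C[4]=3→3c, D[5]=3 ok

hazard at step 1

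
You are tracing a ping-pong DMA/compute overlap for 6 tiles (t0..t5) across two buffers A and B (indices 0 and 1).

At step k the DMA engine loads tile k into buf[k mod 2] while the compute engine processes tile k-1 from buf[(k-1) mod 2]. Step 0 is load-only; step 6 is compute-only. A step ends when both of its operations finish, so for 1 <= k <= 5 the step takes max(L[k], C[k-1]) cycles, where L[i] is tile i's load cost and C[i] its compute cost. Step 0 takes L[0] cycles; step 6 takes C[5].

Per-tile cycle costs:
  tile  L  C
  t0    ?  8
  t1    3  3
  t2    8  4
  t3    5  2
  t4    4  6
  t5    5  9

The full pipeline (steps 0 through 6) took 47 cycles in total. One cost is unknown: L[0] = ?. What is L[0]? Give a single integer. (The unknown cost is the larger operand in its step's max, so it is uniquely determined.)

L[0] = 7

step 0: dur = L[0]=? = L[0]  (unknown; binding)
step 1: dur = max(L[1]=3, C[0]=8) = 8
step 2: dur = max(L[2]=8, C[1]=3) = 8
step 3: dur = max(L[3]=5, C[2]=4) = 5
step 4: dur = max(L[4]=4, C[3]=2) = 4
step 5: dur = max(L[5]=5, C[4]=6) = 6
step 6: dur = C[5]=9 = 9
sum of known step durations = 40
dur[0] = total - known = 47 - 40 = 7
L[0] is the binding max in step 0, so L[0] = dur[0] = 7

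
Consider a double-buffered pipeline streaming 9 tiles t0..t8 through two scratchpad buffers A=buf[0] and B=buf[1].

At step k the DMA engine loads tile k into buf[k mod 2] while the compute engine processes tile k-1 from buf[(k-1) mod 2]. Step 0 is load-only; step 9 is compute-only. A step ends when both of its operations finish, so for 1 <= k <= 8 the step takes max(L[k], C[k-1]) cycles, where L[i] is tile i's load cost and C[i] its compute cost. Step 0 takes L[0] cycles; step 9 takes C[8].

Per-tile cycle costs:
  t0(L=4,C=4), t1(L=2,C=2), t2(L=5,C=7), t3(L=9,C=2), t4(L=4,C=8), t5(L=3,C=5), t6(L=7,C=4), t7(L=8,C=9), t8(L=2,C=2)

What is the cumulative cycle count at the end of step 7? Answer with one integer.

step 0: L[0]=4 → dur=4, Σ=4 | A=load:t0 B=idle [load-only]
step 1: L[1]=2 C[0]=4 → dur=4, Σ=8 | A=compute:t0 B=load:t1 [compute-bound]
step 2: L[2]=5 C[1]=2 → dur=5, Σ=13 | A=load:t2 B=compute:t1 [load-bound]
step 3: L[3]=9 C[2]=7 → dur=9, Σ=22 | A=compute:t2 B=load:t3 [load-bound]
step 4: L[4]=4 C[3]=2 → dur=4, Σ=26 | A=load:t4 B=compute:t3 [load-bound]
step 5: L[5]=3 C[4]=8 → dur=8, Σ=34 | A=compute:t4 B=load:t5 [compute-bound]
step 6: L[6]=7 C[5]=5 → dur=7, Σ=41 | A=load:t6 B=compute:t5 [load-bound]
step 7: L[7]=8 C[6]=4 → dur=8, Σ=49 | A=compute:t6 B=load:t7 [load-bound]
step 8: L[8]=2 C[7]=9 → dur=9, Σ=58 | A=load:t8 B=compute:t7 [compute-bound]
step 9: C[8]=2 → dur=2, Σ=60 | A=compute:t8 B=idle [compute-only]

end_cycle[7] = 49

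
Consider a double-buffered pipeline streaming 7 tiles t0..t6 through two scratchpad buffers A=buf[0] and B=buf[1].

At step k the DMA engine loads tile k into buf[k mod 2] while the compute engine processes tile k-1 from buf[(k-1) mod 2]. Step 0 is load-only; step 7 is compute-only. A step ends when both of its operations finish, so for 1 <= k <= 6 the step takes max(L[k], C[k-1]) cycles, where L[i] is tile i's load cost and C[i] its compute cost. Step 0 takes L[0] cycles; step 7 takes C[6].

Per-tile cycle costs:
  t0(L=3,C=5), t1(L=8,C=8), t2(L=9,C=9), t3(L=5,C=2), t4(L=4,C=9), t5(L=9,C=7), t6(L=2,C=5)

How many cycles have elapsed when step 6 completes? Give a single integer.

end_cycle[6] = 49

step 0: L[0]=3 → dur=3, Σ=3 | A=load:t0 B=idle [load-only]
step 1: L[1]=8 C[0]=5 → dur=8, Σ=11 | A=compute:t0 B=load:t1 [load-bound]
step 2: L[2]=9 C[1]=8 → dur=9, Σ=20 | A=load:t2 B=compute:t1 [load-bound]
step 3: L[3]=5 C[2]=9 → dur=9, Σ=29 | A=compute:t2 B=load:t3 [compute-bound]
step 4: L[4]=4 C[3]=2 → dur=4, Σ=33 | A=load:t4 B=compute:t3 [load-bound]
step 5: L[5]=9 C[4]=9 → dur=9, Σ=42 | A=compute:t4 B=load:t5 [tied]
step 6: L[6]=2 C[5]=7 → dur=7, Σ=49 | A=load:t6 B=compute:t5 [compute-bound]
step 7: C[6]=5 → dur=5, Σ=54 | A=compute:t6 B=idle [compute-only]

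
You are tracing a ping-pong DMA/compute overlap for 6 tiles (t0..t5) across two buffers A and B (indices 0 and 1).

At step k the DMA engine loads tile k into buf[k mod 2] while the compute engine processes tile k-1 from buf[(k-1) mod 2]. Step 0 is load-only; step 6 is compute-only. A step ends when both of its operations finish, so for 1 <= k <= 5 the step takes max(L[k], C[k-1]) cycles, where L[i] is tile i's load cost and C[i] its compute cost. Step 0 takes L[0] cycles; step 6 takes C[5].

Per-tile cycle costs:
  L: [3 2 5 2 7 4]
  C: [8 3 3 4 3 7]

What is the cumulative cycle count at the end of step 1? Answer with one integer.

end_cycle[1] = 11

step 0: L[0]=3 → dur=3, Σ=3 | A=load:t0 B=idle [load-only]
step 1: L[1]=2 C[0]=8 → dur=8, Σ=11 | A=compute:t0 B=load:t1 [compute-bound]
step 2: L[2]=5 C[1]=3 → dur=5, Σ=16 | A=load:t2 B=compute:t1 [load-bound]
step 3: L[3]=2 C[2]=3 → dur=3, Σ=19 | A=compute:t2 B=load:t3 [compute-bound]
step 4: L[4]=7 C[3]=4 → dur=7, Σ=26 | A=load:t4 B=compute:t3 [load-bound]
step 5: L[5]=4 C[4]=3 → dur=4, Σ=30 | A=compute:t4 B=load:t5 [load-bound]
step 6: C[5]=7 → dur=7, Σ=37 | A=idle B=compute:t5 [compute-only]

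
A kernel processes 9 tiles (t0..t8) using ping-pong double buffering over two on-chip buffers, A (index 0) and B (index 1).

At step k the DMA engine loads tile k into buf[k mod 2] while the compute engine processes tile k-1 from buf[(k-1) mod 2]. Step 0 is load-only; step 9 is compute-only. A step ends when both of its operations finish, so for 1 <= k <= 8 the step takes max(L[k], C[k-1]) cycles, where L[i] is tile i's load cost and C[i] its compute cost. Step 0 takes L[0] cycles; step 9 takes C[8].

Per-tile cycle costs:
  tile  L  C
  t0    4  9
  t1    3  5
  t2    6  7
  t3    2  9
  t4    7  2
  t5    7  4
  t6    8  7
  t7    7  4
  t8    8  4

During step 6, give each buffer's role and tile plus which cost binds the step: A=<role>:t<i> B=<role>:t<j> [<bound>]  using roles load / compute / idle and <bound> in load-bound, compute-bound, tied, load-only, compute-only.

step 6: A=load:t6 B=compute:t5 [load-bound]

k=0 load=t0/4c comp=- wait=4 total=4
k=1 load=t1/3c comp=t0/9c wait=9 total=13
k=2 load=t2/6c comp=t1/5c wait=6 total=19
k=3 load=t3/2c comp=t2/7c wait=7 total=26
k=4 load=t4/7c comp=t3/9c wait=9 total=35
k=5 load=t5/7c comp=t4/2c wait=7 total=42
k=6 load=t6/8c comp=t5/4c wait=8 total=50
k=7 load=t7/7c comp=t6/7c wait=7 total=57
k=8 load=t8/8c comp=t7/4c wait=8 total=65
k=9 load=- comp=t8/4c wait=4 total=69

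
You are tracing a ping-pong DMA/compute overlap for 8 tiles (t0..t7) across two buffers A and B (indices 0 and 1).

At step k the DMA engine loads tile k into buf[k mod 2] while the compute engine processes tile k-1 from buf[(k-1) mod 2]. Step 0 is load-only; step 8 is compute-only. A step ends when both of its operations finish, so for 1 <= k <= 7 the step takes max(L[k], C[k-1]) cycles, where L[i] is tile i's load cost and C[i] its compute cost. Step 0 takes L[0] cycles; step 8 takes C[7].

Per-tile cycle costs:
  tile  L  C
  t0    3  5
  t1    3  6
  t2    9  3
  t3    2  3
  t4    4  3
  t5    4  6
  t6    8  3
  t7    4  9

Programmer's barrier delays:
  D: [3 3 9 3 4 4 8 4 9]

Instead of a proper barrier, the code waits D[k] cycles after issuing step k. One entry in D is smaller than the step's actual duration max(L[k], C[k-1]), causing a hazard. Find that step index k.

step 0: need L[0]=3 = 3; D[0]=3 ok
step 1: need max(L[1]=3,C[0]=5) = 5; D[1]=3 SHORT
step 2: need max(L[2]=9,C[1]=6) = 9; D[2]=9 ok
step 3: need max(L[3]=2,C[2]=3) = 3; D[3]=3 ok
step 4: need max(L[4]=4,C[3]=3) = 4; D[4]=4 ok
step 5: need max(L[5]=4,C[4]=3) = 4; D[5]=4 ok
step 6: need max(L[6]=8,C[5]=6) = 8; D[6]=8 ok
step 7: need max(L[7]=4,C[6]=3) = 4; D[7]=4 ok
step 8: need C[7]=9 = 9; D[8]=9 ok

hazard at step 1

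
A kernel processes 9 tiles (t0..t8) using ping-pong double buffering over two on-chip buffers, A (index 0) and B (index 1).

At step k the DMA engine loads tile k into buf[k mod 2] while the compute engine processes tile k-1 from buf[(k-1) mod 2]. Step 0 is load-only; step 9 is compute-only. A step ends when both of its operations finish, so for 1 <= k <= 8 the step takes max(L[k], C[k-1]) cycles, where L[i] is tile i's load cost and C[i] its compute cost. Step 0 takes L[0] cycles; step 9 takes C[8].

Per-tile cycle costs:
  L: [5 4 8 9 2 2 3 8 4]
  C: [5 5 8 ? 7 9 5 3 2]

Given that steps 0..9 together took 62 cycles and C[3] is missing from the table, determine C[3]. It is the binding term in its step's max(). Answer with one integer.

step 0: dur = L[0]=5 = 5
step 1: dur = max(L[1]=4, C[0]=5) = 5
step 2: dur = max(L[2]=8, C[1]=5) = 8
step 3: dur = max(L[3]=9, C[2]=8) = 9
step 4: dur = max(L[4]=2, C[3]=?) = C[3]  (unknown; binding)
step 5: dur = max(L[5]=2, C[4]=7) = 7
step 6: dur = max(L[6]=3, C[5]=9) = 9
step 7: dur = max(L[7]=8, C[6]=5) = 8
step 8: dur = max(L[8]=4, C[7]=3) = 4
step 9: dur = C[8]=2 = 2
sum of known step durations = 57
dur[4] = total - known = 62 - 57 = 5
C[3] is the binding max in step 4, so C[3] = dur[4] = 5

C[3] = 5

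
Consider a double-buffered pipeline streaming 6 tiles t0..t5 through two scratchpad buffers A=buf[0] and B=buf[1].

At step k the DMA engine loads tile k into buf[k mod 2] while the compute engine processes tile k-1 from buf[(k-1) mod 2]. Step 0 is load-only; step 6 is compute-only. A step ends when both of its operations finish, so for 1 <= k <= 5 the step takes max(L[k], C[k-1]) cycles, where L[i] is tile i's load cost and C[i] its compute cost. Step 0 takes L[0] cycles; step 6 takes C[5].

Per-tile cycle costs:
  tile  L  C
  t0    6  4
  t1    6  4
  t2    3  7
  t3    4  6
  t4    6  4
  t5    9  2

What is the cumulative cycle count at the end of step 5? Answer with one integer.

  0. 6=6c; end=6; A:t0 B:-
  1. max(6,4)=6c; end=12; A:t0 B:t1
  2. max(3,4)=4c; end=16; A:t2 B:t1
  3. max(4,7)=7c; end=23; A:t2 B:t3
  4. max(6,6)=6c; end=29; A:t4 B:t3
  5. max(9,4)=9c; end=38; A:t4 B:t5
  6. 2=2c; end=40; A:t4 B:t5

end_cycle[5] = 38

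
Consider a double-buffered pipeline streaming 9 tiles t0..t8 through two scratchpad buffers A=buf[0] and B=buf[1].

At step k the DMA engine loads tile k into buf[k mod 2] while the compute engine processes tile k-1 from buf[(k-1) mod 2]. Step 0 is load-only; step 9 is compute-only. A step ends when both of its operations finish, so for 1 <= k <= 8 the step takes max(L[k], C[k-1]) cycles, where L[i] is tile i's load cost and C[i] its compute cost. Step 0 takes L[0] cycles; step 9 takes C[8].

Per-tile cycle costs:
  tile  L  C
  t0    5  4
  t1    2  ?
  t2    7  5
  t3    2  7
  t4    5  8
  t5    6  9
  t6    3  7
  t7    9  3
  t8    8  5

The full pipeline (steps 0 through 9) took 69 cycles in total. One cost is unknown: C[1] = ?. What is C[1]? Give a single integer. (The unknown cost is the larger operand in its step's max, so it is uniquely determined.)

step 0 = dur = L[0]=5 = 5
step 1 = dur = max(L[1]=2, C[0]=4) = 4
step 2 = dur = max(L[2]=7, C[1]=?) = C[1]  (unknown; binding)
step 3 = dur = max(L[3]=2, C[2]=5) = 5
step 4 = dur = max(L[4]=5, C[3]=7) = 7
step 5 = dur = max(L[5]=6, C[4]=8) = 8
step 6 = dur = max(L[6]=3, C[5]=9) = 9
step 7 = dur = max(L[7]=9, C[6]=7) = 9
step 8 = dur = max(L[8]=8, C[7]=3) = 8
step 9 = dur = C[8]=5 = 5
sum of known step durations = 60
dur[2] = total - known = 69 - 60 = 9
C[1] is the binding max in step 2, so C[1] = dur[2] = 9

C[1] = 9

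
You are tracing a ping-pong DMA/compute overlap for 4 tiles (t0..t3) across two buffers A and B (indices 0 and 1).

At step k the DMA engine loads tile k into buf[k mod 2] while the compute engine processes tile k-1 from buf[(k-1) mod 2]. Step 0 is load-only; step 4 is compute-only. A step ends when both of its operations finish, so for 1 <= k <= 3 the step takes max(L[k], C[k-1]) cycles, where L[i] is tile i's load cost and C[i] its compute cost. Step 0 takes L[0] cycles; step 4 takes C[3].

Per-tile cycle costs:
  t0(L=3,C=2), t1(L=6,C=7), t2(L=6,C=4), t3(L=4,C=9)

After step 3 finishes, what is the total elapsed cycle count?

end_cycle[3] = 20

k=0 load=t0/3c comp=- wait=3 total=3
k=1 load=t1/6c comp=t0/2c wait=6 total=9
k=2 load=t2/6c comp=t1/7c wait=7 total=16
k=3 load=t3/4c comp=t2/4c wait=4 total=20
k=4 load=- comp=t3/9c wait=9 total=29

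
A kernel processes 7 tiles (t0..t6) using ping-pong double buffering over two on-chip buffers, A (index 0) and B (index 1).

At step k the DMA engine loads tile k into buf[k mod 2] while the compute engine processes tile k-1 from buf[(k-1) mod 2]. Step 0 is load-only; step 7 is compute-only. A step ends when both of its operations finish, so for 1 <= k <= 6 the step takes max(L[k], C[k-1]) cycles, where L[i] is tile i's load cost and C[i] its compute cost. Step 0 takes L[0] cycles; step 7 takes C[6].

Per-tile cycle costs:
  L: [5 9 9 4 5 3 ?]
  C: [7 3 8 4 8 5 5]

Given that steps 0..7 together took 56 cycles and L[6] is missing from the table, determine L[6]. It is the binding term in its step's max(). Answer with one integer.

step 0 = dur = L[0]=5 = 5
step 1 = dur = max(L[1]=9, C[0]=7) = 9
step 2 = dur = max(L[2]=9, C[1]=3) = 9
step 3 = dur = max(L[3]=4, C[2]=8) = 8
step 4 = dur = max(L[4]=5, C[3]=4) = 5
step 5 = dur = max(L[5]=3, C[4]=8) = 8
step 6 = dur = max(L[6]=?, C[5]=5) = L[6]  (unknown; binding)
step 7 = dur = C[6]=5 = 5
sum of known step durations = 49
dur[6] = total - known = 56 - 49 = 7
L[6] is the binding max in step 6, so L[6] = dur[6] = 7

L[6] = 7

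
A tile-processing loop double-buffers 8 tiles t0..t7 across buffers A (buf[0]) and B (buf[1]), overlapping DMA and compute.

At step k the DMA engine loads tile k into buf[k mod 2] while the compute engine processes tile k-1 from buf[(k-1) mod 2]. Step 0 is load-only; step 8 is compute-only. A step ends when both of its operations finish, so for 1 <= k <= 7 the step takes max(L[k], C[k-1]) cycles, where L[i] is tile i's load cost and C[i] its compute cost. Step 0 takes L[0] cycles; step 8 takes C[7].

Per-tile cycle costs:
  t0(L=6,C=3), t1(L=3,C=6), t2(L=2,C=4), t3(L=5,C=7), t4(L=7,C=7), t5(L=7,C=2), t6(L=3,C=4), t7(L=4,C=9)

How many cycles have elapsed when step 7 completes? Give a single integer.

[0] DMA t0→A (6c) ∥ CU idle ⇒ 6c, clock 6
[1] DMA t1→B (3c) ∥ CU A:t0 (3c) ⇒ 3c, clock 9
[2] DMA t2→A (2c) ∥ CU B:t1 (6c) ⇒ 6c, clock 15
[3] DMA t3→B (5c) ∥ CU A:t2 (4c) ⇒ 5c, clock 20
[4] DMA t4→A (7c) ∥ CU B:t3 (7c) ⇒ 7c, clock 27
[5] DMA t5→B (7c) ∥ CU A:t4 (7c) ⇒ 7c, clock 34
[6] DMA t6→A (3c) ∥ CU B:t5 (2c) ⇒ 3c, clock 37
[7] DMA t7→B (4c) ∥ CU A:t6 (4c) ⇒ 4c, clock 41
[8] DMA idle ∥ CU B:t7 (9c) ⇒ 9c, clock 50

end_cycle[7] = 41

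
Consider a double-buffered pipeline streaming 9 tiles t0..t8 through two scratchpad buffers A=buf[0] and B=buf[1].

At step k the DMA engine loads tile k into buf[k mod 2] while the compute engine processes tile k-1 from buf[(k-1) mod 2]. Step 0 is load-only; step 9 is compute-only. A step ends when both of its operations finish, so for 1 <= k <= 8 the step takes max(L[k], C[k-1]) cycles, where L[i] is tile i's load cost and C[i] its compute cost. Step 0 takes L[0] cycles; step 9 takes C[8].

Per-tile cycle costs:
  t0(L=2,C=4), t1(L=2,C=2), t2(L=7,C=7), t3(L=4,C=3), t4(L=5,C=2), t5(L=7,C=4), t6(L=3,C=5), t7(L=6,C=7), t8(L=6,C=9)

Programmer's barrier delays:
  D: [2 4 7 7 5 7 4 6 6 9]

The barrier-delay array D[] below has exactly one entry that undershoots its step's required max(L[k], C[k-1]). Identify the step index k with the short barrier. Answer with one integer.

hazard at step 8

k=0 barrier L[0]=2→2c, D[0]=2 ok
k=1 barrier max(L[1]=2,C[0]=4)→4c, D[1]=4 ok
k=2 barrier max(L[2]=7,C[1]=2)→7c, D[2]=7 ok
k=3 barrier max(L[3]=4,C[2]=7)→7c, D[3]=7 ok
k=4 barrier max(L[4]=5,C[3]=3)→5c, D[4]=5 ok
k=5 barrier max(L[5]=7,C[4]=2)→7c, D[5]=7 ok
k=6 barrier max(L[6]=3,C[5]=4)→4c, D[6]=4 ok
k=7 barrier max(L[7]=6,C[6]=5)→6c, D[7]=6 ok
k=8 barrier max(L[8]=6,C[7]=7)→7c, D[8]=6 SHORT
k=9 barrier C[8]=9→9c, D[9]=9 ok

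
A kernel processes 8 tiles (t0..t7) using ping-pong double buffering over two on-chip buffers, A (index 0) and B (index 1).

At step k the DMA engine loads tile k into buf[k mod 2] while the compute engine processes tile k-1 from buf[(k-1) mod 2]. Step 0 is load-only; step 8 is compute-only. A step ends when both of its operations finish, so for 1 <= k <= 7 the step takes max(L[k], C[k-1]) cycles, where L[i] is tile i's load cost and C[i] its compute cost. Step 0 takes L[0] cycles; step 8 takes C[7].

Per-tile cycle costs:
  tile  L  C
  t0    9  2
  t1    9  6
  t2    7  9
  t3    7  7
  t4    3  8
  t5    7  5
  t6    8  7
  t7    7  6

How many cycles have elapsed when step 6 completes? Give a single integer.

end_cycle[6] = 57

k=0 load=t0/9c comp=- wait=9 total=9
k=1 load=t1/9c comp=t0/2c wait=9 total=18
k=2 load=t2/7c comp=t1/6c wait=7 total=25
k=3 load=t3/7c comp=t2/9c wait=9 total=34
k=4 load=t4/3c comp=t3/7c wait=7 total=41
k=5 load=t5/7c comp=t4/8c wait=8 total=49
k=6 load=t6/8c comp=t5/5c wait=8 total=57
k=7 load=t7/7c comp=t6/7c wait=7 total=64
k=8 load=- comp=t7/6c wait=6 total=70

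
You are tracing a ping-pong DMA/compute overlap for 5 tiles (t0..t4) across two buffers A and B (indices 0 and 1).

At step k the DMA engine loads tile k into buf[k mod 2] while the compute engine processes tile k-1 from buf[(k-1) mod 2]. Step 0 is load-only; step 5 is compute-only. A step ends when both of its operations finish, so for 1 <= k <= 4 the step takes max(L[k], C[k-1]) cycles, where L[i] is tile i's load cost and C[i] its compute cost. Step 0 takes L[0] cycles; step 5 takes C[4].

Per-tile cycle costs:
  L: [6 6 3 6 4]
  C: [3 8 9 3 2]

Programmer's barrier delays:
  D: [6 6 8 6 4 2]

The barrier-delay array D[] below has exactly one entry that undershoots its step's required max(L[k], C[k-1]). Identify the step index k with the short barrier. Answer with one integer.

[0] required=L[0]=6=6 vs D=6 ok
[1] required=max(L[1]=6,C[0]=3)=6 vs D=6 ok
[2] required=max(L[2]=3,C[1]=8)=8 vs D=8 ok
[3] required=max(L[3]=6,C[2]=9)=9 vs D=6 SHORT
[4] required=max(L[4]=4,C[3]=3)=4 vs D=4 ok
[5] required=C[4]=2=2 vs D=2 ok

hazard at step 3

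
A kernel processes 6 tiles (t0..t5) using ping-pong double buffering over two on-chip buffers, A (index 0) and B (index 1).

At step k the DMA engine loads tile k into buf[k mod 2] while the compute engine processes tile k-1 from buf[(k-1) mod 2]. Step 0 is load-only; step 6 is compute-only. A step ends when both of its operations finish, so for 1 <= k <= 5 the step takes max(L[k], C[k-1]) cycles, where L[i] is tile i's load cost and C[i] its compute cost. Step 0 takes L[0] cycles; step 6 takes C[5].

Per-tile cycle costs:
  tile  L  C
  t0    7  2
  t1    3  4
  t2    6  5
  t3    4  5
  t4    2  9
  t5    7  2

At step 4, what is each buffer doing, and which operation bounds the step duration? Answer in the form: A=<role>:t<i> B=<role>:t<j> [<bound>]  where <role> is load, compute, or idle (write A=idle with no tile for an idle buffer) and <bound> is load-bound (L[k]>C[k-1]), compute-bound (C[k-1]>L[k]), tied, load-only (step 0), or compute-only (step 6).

step 0: L[0]=7 → dur=7, Σ=7 | A=load:t0 B=idle [load-only]
step 1: L[1]=3 C[0]=2 → dur=3, Σ=10 | A=compute:t0 B=load:t1 [load-bound]
step 2: L[2]=6 C[1]=4 → dur=6, Σ=16 | A=load:t2 B=compute:t1 [load-bound]
step 3: L[3]=4 C[2]=5 → dur=5, Σ=21 | A=compute:t2 B=load:t3 [compute-bound]
step 4: L[4]=2 C[3]=5 → dur=5, Σ=26 | A=load:t4 B=compute:t3 [compute-bound]
step 5: L[5]=7 C[4]=9 → dur=9, Σ=35 | A=compute:t4 B=load:t5 [compute-bound]
step 6: C[5]=2 → dur=2, Σ=37 | A=idle B=compute:t5 [compute-only]

step 4: A=load:t4 B=compute:t3 [compute-bound]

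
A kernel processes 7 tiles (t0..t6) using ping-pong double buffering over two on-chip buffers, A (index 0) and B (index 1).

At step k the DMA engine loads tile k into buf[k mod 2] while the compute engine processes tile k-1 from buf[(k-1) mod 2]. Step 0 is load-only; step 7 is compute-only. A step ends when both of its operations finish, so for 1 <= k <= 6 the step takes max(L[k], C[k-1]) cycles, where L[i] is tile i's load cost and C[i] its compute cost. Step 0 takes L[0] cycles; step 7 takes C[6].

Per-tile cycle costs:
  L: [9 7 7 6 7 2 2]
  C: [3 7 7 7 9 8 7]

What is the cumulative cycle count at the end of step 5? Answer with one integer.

end_cycle[5] = 46

k=0 load=t0/9c comp=- wait=9 total=9
k=1 load=t1/7c comp=t0/3c wait=7 total=16
k=2 load=t2/7c comp=t1/7c wait=7 total=23
k=3 load=t3/6c comp=t2/7c wait=7 total=30
k=4 load=t4/7c comp=t3/7c wait=7 total=37
k=5 load=t5/2c comp=t4/9c wait=9 total=46
k=6 load=t6/2c comp=t5/8c wait=8 total=54
k=7 load=- comp=t6/7c wait=7 total=61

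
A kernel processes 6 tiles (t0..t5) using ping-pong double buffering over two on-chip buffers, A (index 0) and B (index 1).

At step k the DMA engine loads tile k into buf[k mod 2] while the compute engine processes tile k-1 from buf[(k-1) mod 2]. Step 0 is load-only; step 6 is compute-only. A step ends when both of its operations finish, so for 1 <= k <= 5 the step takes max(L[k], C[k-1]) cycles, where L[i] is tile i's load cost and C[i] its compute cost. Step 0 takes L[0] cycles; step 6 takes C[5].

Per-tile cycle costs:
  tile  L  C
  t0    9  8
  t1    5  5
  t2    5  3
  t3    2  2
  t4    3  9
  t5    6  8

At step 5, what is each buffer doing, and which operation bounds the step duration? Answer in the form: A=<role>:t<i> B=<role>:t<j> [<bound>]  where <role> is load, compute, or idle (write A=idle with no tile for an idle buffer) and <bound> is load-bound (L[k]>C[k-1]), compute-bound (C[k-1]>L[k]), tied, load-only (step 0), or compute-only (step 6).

  0. 9=9c; end=9; A:t0 B:-
  1. max(5,8)=8c; end=17; A:t0 B:t1
  2. max(5,5)=5c; end=22; A:t2 B:t1
  3. max(2,3)=3c; end=25; A:t2 B:t3
  4. max(3,2)=3c; end=28; A:t4 B:t3
  5. max(6,9)=9c; end=37; A:t4 B:t5
  6. 8=8c; end=45; A:t4 B:t5

step 5: A=compute:t4 B=load:t5 [compute-bound]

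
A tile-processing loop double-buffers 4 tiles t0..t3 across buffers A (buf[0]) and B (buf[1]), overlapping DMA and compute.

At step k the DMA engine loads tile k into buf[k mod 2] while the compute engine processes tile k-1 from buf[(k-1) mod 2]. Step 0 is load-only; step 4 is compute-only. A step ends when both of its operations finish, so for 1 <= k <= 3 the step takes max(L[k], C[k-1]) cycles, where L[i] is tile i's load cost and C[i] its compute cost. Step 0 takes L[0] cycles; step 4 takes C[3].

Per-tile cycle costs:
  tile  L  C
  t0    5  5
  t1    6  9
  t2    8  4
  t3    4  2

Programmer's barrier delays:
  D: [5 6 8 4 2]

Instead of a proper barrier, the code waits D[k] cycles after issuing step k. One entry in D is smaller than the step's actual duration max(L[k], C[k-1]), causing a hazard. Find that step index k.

hazard at step 2

[0] required=L[0]=5=5 vs D=5 ok
[1] required=max(L[1]=6,C[0]=5)=6 vs D=6 ok
[2] required=max(L[2]=8,C[1]=9)=9 vs D=8 SHORT
[3] required=max(L[3]=4,C[2]=4)=4 vs D=4 ok
[4] required=C[3]=2=2 vs D=2 ok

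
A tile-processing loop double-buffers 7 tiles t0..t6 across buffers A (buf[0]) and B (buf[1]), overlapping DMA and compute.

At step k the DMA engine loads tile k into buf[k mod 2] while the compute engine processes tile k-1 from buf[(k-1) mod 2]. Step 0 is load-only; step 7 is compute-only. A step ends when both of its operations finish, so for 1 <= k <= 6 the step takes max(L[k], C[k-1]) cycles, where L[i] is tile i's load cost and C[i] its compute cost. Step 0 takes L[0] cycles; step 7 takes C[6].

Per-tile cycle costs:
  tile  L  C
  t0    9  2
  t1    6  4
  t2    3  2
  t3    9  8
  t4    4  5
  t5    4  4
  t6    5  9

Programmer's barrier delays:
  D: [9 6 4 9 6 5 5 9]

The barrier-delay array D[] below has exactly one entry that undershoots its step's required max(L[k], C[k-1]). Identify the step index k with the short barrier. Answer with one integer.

step 0: need L[0]=9 = 9; D[0]=9 ok
step 1: need max(L[1]=6,C[0]=2) = 6; D[1]=6 ok
step 2: need max(L[2]=3,C[1]=4) = 4; D[2]=4 ok
step 3: need max(L[3]=9,C[2]=2) = 9; D[3]=9 ok
step 4: need max(L[4]=4,C[3]=8) = 8; D[4]=6 SHORT
step 5: need max(L[5]=4,C[4]=5) = 5; D[5]=5 ok
step 6: need max(L[6]=5,C[5]=4) = 5; D[6]=5 ok
step 7: need C[6]=9 = 9; D[7]=9 ok

hazard at step 4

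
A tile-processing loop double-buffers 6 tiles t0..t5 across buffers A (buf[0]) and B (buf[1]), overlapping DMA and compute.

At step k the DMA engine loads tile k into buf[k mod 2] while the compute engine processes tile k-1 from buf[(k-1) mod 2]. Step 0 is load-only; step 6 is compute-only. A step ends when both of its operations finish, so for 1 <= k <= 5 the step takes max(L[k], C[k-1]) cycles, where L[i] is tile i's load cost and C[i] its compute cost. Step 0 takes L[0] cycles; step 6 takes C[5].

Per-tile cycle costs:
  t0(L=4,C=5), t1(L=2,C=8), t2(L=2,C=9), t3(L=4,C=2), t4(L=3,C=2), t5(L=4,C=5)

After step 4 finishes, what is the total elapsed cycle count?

end_cycle[4] = 29

  0. 4=4c; end=4; A:t0 B:-
  1. max(2,5)=5c; end=9; A:t0 B:t1
  2. max(2,8)=8c; end=17; A:t2 B:t1
  3. max(4,9)=9c; end=26; A:t2 B:t3
  4. max(3,2)=3c; end=29; A:t4 B:t3
  5. max(4,2)=4c; end=33; A:t4 B:t5
  6. 5=5c; end=38; A:t4 B:t5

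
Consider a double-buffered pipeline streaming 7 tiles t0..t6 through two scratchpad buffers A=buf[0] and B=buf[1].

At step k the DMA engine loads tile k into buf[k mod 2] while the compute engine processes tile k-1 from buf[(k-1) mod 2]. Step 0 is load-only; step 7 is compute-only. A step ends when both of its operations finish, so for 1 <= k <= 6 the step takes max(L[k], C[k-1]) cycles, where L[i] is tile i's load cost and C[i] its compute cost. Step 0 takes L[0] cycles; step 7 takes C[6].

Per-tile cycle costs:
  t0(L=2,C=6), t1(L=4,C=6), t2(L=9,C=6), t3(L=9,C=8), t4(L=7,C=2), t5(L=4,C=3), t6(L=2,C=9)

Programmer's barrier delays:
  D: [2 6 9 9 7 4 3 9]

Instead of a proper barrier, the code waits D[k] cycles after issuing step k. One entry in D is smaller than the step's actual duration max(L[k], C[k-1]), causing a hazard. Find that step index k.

step 0: need L[0]=2 = 2; D[0]=2 ok
step 1: need max(L[1]=4,C[0]=6) = 6; D[1]=6 ok
step 2: need max(L[2]=9,C[1]=6) = 9; D[2]=9 ok
step 3: need max(L[3]=9,C[2]=6) = 9; D[3]=9 ok
step 4: need max(L[4]=7,C[3]=8) = 8; D[4]=7 SHORT
step 5: need max(L[5]=4,C[4]=2) = 4; D[5]=4 ok
step 6: need max(L[6]=2,C[5]=3) = 3; D[6]=3 ok
step 7: need C[6]=9 = 9; D[7]=9 ok

hazard at step 4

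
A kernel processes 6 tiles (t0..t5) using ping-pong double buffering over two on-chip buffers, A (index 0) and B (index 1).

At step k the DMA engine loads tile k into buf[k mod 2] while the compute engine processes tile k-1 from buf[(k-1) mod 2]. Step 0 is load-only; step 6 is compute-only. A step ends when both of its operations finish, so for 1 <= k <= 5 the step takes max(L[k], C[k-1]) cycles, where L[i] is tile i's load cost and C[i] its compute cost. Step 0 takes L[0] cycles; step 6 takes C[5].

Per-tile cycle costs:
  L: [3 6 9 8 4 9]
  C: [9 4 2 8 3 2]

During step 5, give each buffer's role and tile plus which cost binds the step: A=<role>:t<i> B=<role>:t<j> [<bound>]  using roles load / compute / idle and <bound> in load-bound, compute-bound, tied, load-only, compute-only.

step 5: A=compute:t4 B=load:t5 [load-bound]

step 0: L[0]=3 → dur=3, Σ=3 | A=load:t0 B=idle [load-only]
step 1: L[1]=6 C[0]=9 → dur=9, Σ=12 | A=compute:t0 B=load:t1 [compute-bound]
step 2: L[2]=9 C[1]=4 → dur=9, Σ=21 | A=load:t2 B=compute:t1 [load-bound]
step 3: L[3]=8 C[2]=2 → dur=8, Σ=29 | A=compute:t2 B=load:t3 [load-bound]
step 4: L[4]=4 C[3]=8 → dur=8, Σ=37 | A=load:t4 B=compute:t3 [compute-bound]
step 5: L[5]=9 C[4]=3 → dur=9, Σ=46 | A=compute:t4 B=load:t5 [load-bound]
step 6: C[5]=2 → dur=2, Σ=48 | A=idle B=compute:t5 [compute-only]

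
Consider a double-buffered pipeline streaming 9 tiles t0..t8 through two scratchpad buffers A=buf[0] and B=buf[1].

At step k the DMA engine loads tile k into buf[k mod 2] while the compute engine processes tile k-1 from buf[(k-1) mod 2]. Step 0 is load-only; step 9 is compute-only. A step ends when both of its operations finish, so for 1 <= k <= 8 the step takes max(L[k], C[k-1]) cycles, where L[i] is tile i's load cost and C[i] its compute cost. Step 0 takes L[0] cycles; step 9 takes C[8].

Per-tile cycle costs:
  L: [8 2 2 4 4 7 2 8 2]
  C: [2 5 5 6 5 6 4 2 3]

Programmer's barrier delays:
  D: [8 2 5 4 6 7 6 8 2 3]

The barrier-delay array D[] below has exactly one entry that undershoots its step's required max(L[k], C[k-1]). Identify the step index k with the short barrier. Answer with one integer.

hazard at step 3

k=0 barrier L[0]=8→8c, D[0]=8 ok
k=1 barrier max(L[1]=2,C[0]=2)→2c, D[1]=2 ok
k=2 barrier max(L[2]=2,C[1]=5)→5c, D[2]=5 ok
k=3 barrier max(L[3]=4,C[2]=5)→5c, D[3]=4 SHORT
k=4 barrier max(L[4]=4,C[3]=6)→6c, D[4]=6 ok
k=5 barrier max(L[5]=7,C[4]=5)→7c, D[5]=7 ok
k=6 barrier max(L[6]=2,C[5]=6)→6c, D[6]=6 ok
k=7 barrier max(L[7]=8,C[6]=4)→8c, D[7]=8 ok
k=8 barrier max(L[8]=2,C[7]=2)→2c, D[8]=2 ok
k=9 barrier C[8]=3→3c, D[9]=3 ok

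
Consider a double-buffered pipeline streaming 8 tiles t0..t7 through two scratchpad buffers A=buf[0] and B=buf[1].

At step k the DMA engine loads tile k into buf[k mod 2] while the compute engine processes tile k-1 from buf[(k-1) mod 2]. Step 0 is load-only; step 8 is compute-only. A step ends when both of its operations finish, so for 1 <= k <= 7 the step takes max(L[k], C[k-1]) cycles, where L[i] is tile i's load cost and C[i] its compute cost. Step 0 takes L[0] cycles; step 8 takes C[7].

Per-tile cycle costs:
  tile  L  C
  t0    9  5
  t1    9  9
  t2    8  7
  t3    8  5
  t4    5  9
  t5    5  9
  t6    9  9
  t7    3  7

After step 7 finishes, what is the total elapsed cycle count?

k=0 load=t0/9c comp=- wait=9 total=9
k=1 load=t1/9c comp=t0/5c wait=9 total=18
k=2 load=t2/8c comp=t1/9c wait=9 total=27
k=3 load=t3/8c comp=t2/7c wait=8 total=35
k=4 load=t4/5c comp=t3/5c wait=5 total=40
k=5 load=t5/5c comp=t4/9c wait=9 total=49
k=6 load=t6/9c comp=t5/9c wait=9 total=58
k=7 load=t7/3c comp=t6/9c wait=9 total=67
k=8 load=- comp=t7/7c wait=7 total=74

end_cycle[7] = 67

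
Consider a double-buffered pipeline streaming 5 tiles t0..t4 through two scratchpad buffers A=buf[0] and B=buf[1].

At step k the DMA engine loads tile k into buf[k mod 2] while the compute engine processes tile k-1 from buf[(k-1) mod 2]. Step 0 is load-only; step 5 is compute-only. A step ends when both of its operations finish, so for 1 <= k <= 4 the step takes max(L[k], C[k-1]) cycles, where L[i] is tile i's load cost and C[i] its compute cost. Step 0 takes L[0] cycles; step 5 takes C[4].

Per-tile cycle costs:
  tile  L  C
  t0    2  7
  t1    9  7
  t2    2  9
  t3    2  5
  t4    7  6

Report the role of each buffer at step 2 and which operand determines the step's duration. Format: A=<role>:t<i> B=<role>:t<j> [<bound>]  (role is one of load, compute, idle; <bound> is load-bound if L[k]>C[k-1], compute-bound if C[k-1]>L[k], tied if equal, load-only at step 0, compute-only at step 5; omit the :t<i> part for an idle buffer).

[0] DMA t0→A (2c) ∥ CU idle ⇒ 2c, clock 2
[1] DMA t1→B (9c) ∥ CU A:t0 (7c) ⇒ 9c, clock 11
[2] DMA t2→A (2c) ∥ CU B:t1 (7c) ⇒ 7c, clock 18
[3] DMA t3→B (2c) ∥ CU A:t2 (9c) ⇒ 9c, clock 27
[4] DMA t4→A (7c) ∥ CU B:t3 (5c) ⇒ 7c, clock 34
[5] DMA idle ∥ CU A:t4 (6c) ⇒ 6c, clock 40

step 2: A=load:t2 B=compute:t1 [compute-bound]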